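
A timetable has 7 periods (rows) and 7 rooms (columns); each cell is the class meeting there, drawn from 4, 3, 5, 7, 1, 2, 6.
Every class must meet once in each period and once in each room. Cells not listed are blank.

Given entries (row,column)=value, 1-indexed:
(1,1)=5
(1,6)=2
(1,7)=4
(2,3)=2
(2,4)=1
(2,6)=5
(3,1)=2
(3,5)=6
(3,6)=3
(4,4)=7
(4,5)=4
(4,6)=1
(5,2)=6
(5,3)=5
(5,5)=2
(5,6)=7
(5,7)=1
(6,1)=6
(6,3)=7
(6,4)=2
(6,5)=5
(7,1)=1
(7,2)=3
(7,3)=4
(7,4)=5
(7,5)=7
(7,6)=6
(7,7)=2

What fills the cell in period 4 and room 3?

6

Period 2, room 5: period 2 has {5, 1, 2} and room 5 has {4, 5, 7, 2, 6}, leaving only 3.
Period 1, room 5: period 1 has {4, 5, 2} and room 5 has {4, 3, 5, 7, 2, 6}, leaving only 1.
Period 1, room 2: period 1 has {4, 5, 1, 2} and room 2 has {3, 6}, leaving only 7.
Period 2, room 2: period 2 has {3, 5, 1, 2} and room 2 has {3, 7, 6}, leaving only 4.
Period 2, room 1: period 2 has {4, 3, 5, 1, 2} and room 1 has {5, 1, 2, 6}, leaving only 7.
Period 2, room 7: period 2 has {4, 3, 5, 7, 1, 2} and room 7 has {4, 1, 2}, leaving only 6.
Period 3, room 3: period 3 has {3, 2, 6} and room 3 has {4, 5, 7, 2}, leaving only 1.
Period 3, room 2: period 3 has {3, 1, 2, 6} and room 2 has {4, 3, 7, 6}, leaving only 5.
Period 3, room 4: period 3 has {3, 5, 1, 2, 6} and room 4 has {5, 7, 1, 2}, leaving only 4.
Period 3, room 7: period 3 has {4, 3, 5, 1, 2, 6} and room 7 has {4, 1, 2, 6}, leaving only 7.
Period 4, room 1: period 4 has {4, 7, 1} and room 1 has {5, 7, 1, 2, 6}, leaving only 3.
Period 4 already has {4, 3, 7, 1} and room 3 already has {4, 5, 7, 1, 2}, so period 4, room 3 must be 6.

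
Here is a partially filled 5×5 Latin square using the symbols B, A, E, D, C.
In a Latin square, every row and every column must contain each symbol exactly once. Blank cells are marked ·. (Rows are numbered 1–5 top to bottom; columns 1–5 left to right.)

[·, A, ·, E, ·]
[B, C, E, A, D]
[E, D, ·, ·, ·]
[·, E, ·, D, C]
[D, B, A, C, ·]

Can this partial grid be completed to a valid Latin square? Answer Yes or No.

No row or column among the givens repeats a symbol, and propagating forced cells runs into no contradiction.
One valid completion exists (for instance, C A D E B / B C E A D / E D C B A / A E B D C / D B A C E).

Yes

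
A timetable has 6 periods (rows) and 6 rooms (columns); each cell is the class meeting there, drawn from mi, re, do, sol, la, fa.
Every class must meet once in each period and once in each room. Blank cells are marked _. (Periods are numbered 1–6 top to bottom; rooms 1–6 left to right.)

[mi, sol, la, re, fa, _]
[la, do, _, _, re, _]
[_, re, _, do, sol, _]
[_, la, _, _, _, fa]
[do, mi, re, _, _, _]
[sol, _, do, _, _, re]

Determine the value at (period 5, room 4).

Period 1, room 6: period 1 has {mi, re, sol, la, fa} and room 6 has {re, fa}, leaving only do.
Period 3, room 1: period 3 has {re, do, sol} and room 1 has {mi, do, sol, la}, leaving only fa.
Period 3, room 3: period 3 has {re, do, sol, fa} and room 3 has {re, do, la}, leaving only mi.
Period 3, room 6: period 3 has {mi, re, do, sol, fa} and room 6 has {re, do, fa}, leaving only la.
Period 4, room 1: period 4 has {la, fa} and room 1 has {mi, do, sol, la, fa}, leaving only re.
Period 4, room 3: period 4 has {re, la, fa} and room 3 has {mi, re, do, la}, leaving only sol.
Period 2, room 3: period 2 has {re, do, la} and room 3 has {mi, re, do, sol, la}, leaving only fa.
Period 4, room 4: period 4 has {re, sol, la, fa} and room 4 has {re, do}, leaving only mi.
Period 2, room 4: period 2 has {re, do, la, fa} and room 4 has {mi, re, do}, leaving only sol.
Period 2, room 6: period 2 has {re, do, sol, la, fa} and room 6 has {re, do, la, fa}, leaving only mi.
Period 4, room 5: period 4 has {mi, re, sol, la, fa} and room 5 has {re, sol, fa}, leaving only do.
Period 5, room 5: period 5 has {mi, re, do} and room 5 has {re, do, sol, fa}, leaving only la.
Period 5 already has {mi, re, do, la} and room 4 already has {mi, re, do, sol}, so period 5, room 4 must be fa.

fa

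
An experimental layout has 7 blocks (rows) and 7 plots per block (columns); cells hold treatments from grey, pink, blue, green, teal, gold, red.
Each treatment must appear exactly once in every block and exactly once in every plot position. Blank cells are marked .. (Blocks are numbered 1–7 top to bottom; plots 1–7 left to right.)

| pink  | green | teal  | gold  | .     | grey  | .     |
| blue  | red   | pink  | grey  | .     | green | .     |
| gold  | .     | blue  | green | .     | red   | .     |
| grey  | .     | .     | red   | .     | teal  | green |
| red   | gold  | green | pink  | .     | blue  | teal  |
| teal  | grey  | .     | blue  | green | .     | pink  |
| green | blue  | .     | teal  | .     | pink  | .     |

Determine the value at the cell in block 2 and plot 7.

Block 2 already has {grey, pink, blue, green, red} and plot 7 already has {pink, green, teal}, so block 2, plot 7 must be gold.

gold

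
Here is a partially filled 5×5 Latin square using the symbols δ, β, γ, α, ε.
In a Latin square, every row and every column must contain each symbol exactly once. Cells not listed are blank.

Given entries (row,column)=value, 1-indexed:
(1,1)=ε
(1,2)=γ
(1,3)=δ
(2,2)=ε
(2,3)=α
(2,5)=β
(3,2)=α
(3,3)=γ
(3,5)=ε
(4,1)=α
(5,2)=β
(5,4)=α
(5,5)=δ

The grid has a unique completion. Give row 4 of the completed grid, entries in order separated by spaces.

Row 4, column 2: row 4 has {α} and column 2 has {β, γ, α, ε}, leaving only δ.
Row 4, column 5: row 4 has {δ, α} and column 5 has {δ, β, ε}, leaving only γ.
Row 1, column 4: row 1 has {δ, γ, ε} and column 4 has {α}, leaving only β.
Row 4, column 4: row 4 has {δ, γ, α} and column 4 has {β, α}, leaving only ε.
Row 4, column 3: row 4 has {δ, γ, α, ε} and column 3 has {δ, γ, α}, leaving only β.
So row 4 reads: α δ β ε γ.

α δ β ε γ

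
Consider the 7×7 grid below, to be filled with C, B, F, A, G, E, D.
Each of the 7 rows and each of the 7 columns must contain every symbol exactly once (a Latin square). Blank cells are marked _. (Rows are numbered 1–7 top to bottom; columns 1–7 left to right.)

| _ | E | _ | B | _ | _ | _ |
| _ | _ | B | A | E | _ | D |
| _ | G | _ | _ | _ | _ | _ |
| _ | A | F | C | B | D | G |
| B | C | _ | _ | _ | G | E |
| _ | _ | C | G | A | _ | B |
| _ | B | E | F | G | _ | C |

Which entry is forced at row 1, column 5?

D

Row 2, column 2: row 2 has {B, A, E, D} and column 2 has {C, B, A, G, E}, leaving only F.
Row 2, column 6: row 2 has {B, F, A, E, D} and column 6 has {G, D}, leaving only C.
Row 2, column 1: row 2 has {C, B, F, A, E, D} and column 1 has {B}, leaving only G.
Row 4, column 1: row 4 has {C, B, F, A, G, D} and column 1 has {B, G}, leaving only E.
Row 5, column 4: row 5 has {C, B, G, E} and column 4 has {C, B, F, A, G}, leaving only D.
Row 3, column 4: row 3 has {G} and column 4 has {C, B, F, A, G, D}, leaving only E.
Row 5, column 3: row 5 has {C, B, G, E, D} and column 3 has {C, B, F, E}, leaving only A.
Row 3, column 3: row 3 has {G, E} and column 3 has {C, B, F, A, E}, leaving only D.
Row 1, column 3: row 1 has {B, E} and column 3 has {C, B, F, A, E, D}, leaving only G.
Row 5, column 5: row 5 has {C, B, A, G, E, D} and column 5 has {B, A, G, E}, leaving only F.
Row 3, column 5: row 3 has {G, E, D} and column 5 has {B, F, A, G, E}, leaving only C.
Row 1 already has {B, G, E} and column 5 already has {C, B, F, A, G, E}, so row 1, column 5 must be D.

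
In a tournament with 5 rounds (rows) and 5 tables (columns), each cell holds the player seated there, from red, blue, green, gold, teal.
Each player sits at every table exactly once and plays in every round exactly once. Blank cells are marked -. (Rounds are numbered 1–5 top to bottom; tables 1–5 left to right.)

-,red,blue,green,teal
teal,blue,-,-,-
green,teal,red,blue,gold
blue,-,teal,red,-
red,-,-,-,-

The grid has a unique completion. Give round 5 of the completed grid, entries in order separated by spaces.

red green gold teal blue

Round 1, table 1: round 1 has {red, blue, green, teal} and table 1 has {red, blue, green, teal}, leaving only gold.
Round 2, table 4: round 2 has {blue, teal} and table 4 has {red, blue, green}, leaving only gold.
Round 5, table 4: round 5 has {red} and table 4 has {red, blue, green, gold}, leaving only teal.
Round 2, table 3: round 2 has {blue, gold, teal} and table 3 has {red, blue, teal}, leaving only green.
Round 5, table 3: round 5 has {red, teal} and table 3 has {red, blue, green, teal}, leaving only gold.
Round 5, table 2: round 5 has {red, gold, teal} and table 2 has {red, blue, teal}, leaving only green.
Round 5, table 5: round 5 has {red, green, gold, teal} and table 5 has {gold, teal}, leaving only blue.
So round 5 reads: red green gold teal blue.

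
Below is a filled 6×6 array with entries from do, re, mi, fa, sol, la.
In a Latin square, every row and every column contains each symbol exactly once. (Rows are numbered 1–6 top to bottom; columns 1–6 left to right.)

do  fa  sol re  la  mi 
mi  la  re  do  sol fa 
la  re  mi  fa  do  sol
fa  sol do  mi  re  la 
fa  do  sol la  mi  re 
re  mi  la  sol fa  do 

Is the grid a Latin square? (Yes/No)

No

Every row is a permutation, but column 3 contains sol twice (at rows 1 and 5).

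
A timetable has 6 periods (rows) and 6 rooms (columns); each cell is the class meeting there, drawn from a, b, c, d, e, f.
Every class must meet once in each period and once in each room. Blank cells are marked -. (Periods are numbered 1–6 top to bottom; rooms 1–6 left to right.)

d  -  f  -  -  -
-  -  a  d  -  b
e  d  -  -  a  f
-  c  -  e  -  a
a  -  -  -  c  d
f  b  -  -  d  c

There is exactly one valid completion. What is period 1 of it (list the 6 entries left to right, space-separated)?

Period 1, room 6: period 1 has {d, f} and room 6 has {a, b, c, d, f}, leaving only e.
Period 1, room 2: period 1 has {d, e, f} and room 2 has {b, c, d}, leaving only a.
Period 1, room 5: period 1 has {a, d, e, f} and room 5 has {a, c, d}, leaving only b.
Period 1, room 4: period 1 has {a, b, d, e, f} and room 4 has {d, e}, leaving only c.
So period 1 reads: d a f c b e.

d a f c b e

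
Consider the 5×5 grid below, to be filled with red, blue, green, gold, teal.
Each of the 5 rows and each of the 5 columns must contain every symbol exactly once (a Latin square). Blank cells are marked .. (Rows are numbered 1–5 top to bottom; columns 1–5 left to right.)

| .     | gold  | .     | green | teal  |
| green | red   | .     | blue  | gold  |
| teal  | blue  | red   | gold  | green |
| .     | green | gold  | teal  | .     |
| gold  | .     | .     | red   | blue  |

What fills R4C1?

Row 1, column 3: row 1 has {green, gold, teal} and column 3 has {red, gold}, leaving only blue.
Row 1, column 1: row 1 has {blue, green, gold, teal} and column 1 has {green, gold, teal}, leaving only red.
Row 4 already has {green, gold, teal} and column 1 already has {red, green, gold, teal}, so row 4, column 1 must be blue.

blue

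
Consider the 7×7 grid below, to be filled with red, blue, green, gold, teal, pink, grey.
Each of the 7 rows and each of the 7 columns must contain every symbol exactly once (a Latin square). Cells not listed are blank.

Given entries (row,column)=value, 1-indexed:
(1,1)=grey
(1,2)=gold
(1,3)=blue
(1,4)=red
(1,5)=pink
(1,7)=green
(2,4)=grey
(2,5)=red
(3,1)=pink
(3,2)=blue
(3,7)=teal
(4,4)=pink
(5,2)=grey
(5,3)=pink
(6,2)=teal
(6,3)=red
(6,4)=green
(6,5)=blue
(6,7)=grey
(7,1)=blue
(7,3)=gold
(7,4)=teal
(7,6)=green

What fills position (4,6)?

grey

Row 1, column 6: row 1 has {red, blue, green, gold, pink, grey} and column 6 has {green}, leaving only teal.
Row 3, column 4: row 3 has {blue, teal, pink} and column 4 has {red, green, teal, pink, grey}, leaving only gold.
Row 5, column 4: row 5 has {pink, grey} and column 4 has {red, green, gold, teal, pink, grey}, leaving only blue.
Row 6, column 1: row 6 has {red, blue, green, teal, grey} and column 1 has {blue, pink, grey}, leaving only gold.
Row 6, column 6: row 6 has {red, blue, green, gold, teal, grey} and column 6 has {green, teal}, leaving only pink.
Row 7, column 5: row 7 has {blue, green, gold, teal} and column 5 has {red, blue, pink}, leaving only grey.
Row 3, column 5: row 3 has {blue, gold, teal, pink} and column 5 has {red, blue, pink, grey}, leaving only green.
Row 3, column 3: row 3 has {blue, green, gold, teal, pink} and column 3 has {red, blue, gold, pink}, leaving only grey.
Row 3, column 6: row 3 has {blue, green, gold, teal, pink, grey} and column 6 has {green, teal, pink}, leaving only red.
Row 5, column 6: row 5 has {blue, pink, grey} and column 6 has {red, green, teal, pink}, leaving only gold.
Row 2, column 6: row 2 has {red, grey} and column 6 has {red, green, gold, teal, pink}, leaving only blue.
Row 4 already has {pink} and column 6 already has {red, blue, green, gold, teal, pink}, so row 4, column 6 must be grey.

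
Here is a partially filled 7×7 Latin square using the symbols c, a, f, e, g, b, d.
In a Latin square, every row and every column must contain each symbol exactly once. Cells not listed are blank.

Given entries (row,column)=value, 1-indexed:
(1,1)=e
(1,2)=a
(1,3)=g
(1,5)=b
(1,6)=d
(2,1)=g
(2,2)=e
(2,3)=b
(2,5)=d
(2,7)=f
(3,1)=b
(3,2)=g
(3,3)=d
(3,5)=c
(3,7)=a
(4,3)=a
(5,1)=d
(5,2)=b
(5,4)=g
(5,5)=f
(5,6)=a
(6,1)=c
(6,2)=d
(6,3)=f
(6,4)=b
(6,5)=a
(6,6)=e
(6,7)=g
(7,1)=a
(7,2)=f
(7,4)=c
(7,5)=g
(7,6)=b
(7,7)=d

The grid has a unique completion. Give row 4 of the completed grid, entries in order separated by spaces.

Row 4, column 1: row 4 has {a} and column 1 has {c, a, e, g, b, d}, leaving only f.
Row 4, column 2: row 4 has {a, f} and column 2 has {a, f, e, g, b, d}, leaving only c.
Row 4, column 5: row 4 has {c, a, f} and column 5 has {c, a, f, g, b, d}, leaving only e.
Row 4, column 4: row 4 has {c, a, f, e} and column 4 has {c, g, b}, leaving only d.
Row 4, column 6: row 4 has {c, a, f, e, d} and column 6 has {a, e, b, d}, leaving only g.
Row 4, column 7: row 4 has {c, a, f, e, g, d} and column 7 has {a, f, g, d}, leaving only b.
So row 4 reads: f c a d e g b.

f c a d e g b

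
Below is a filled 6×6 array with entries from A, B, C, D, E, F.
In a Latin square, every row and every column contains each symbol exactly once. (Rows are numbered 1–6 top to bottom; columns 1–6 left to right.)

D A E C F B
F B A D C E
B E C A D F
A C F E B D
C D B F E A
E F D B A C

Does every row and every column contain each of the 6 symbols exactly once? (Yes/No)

Each row is a permutation of the 6 symbols, and so is each column.

Yes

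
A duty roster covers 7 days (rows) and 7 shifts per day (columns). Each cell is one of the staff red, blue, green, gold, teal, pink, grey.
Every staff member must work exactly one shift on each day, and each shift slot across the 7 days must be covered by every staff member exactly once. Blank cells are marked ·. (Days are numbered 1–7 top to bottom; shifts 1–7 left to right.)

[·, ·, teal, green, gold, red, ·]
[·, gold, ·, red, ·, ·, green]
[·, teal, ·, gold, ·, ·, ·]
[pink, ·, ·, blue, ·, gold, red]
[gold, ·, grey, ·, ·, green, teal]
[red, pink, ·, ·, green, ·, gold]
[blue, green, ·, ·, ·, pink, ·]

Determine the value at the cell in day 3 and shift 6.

grey

Day 1, shift 1: day 1 has {red, green, gold, teal} and shift 1 has {red, blue, gold, pink}, leaving only grey.
Day 1, shift 2: day 1 has {red, green, gold, teal, grey} and shift 2 has {green, gold, teal, pink}, leaving only blue.
Day 1, shift 7: day 1 has {red, blue, green, gold, teal, grey} and shift 7 has {red, green, gold, teal}, leaving only pink.
Day 2, shift 1: day 2 has {red, green, gold} and shift 1 has {red, blue, gold, pink, grey}, leaving only teal.
Day 3, shift 1: day 3 has {gold, teal} and shift 1 has {red, blue, gold, teal, pink, grey}, leaving only green.
Day 4, shift 2: day 4 has {red, blue, gold, pink} and shift 2 has {blue, green, gold, teal, pink}, leaving only grey.
Day 4, shift 3: day 4 has {red, blue, gold, pink, grey} and shift 3 has {teal, grey}, leaving only green.
Day 4, shift 5: day 4 has {red, blue, green, gold, pink, grey} and shift 5 has {green, gold}, leaving only teal.
Day 5, shift 2: day 5 has {green, gold, teal, grey} and shift 2 has {blue, green, gold, teal, pink, grey}, leaving only red.
Day 5, shift 4: day 5 has {red, green, gold, teal, grey} and shift 4 has {red, blue, green, gold}, leaving only pink.
Day 5, shift 5: day 5 has {red, green, gold, teal, pink, grey} and shift 5 has {green, gold, teal}, leaving only blue.
Day 6, shift 3: day 6 has {red, green, gold, pink} and shift 3 has {green, teal, grey}, leaving only blue.
Day 2, shift 3: day 2 has {red, green, gold, teal} and shift 3 has {blue, green, teal, grey}, leaving only pink.
Day 2, shift 5: day 2 has {red, green, gold, teal, pink} and shift 5 has {blue, green, gold, teal}, leaving only grey.
Day 2, shift 6: day 2 has {red, green, gold, teal, pink, grey} and shift 6 has {red, green, gold, pink}, leaving only blue.
Day 3 already has {green, gold, teal} and shift 6 already has {red, blue, green, gold, pink}, so day 3, shift 6 must be grey.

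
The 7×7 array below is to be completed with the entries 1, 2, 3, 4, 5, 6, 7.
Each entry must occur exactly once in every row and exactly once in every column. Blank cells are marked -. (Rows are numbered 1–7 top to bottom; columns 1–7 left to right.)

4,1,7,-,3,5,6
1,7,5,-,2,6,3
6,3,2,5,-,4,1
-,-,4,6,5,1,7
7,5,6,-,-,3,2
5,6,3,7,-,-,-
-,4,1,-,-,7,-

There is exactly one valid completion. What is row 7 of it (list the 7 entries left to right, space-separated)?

Row 7, column 5: row 7 has {1, 4, 7} and column 5 has {2, 3, 5}, leaving only 6.
Row 7, column 7: row 7 has {1, 4, 6, 7} and column 7 has {1, 2, 3, 6, 7}, leaving only 5.
Row 1, column 4: row 1 has {1, 3, 4, 5, 6, 7} and column 4 has {5, 6, 7}, leaving only 2.
Row 7, column 4: row 7 has {1, 4, 5, 6, 7} and column 4 has {2, 5, 6, 7}, leaving only 3.
Row 7, column 1: row 7 has {1, 3, 4, 5, 6, 7} and column 1 has {1, 4, 5, 6, 7}, leaving only 2.
So row 7 reads: 2 4 1 3 6 7 5.

2 4 1 3 6 7 5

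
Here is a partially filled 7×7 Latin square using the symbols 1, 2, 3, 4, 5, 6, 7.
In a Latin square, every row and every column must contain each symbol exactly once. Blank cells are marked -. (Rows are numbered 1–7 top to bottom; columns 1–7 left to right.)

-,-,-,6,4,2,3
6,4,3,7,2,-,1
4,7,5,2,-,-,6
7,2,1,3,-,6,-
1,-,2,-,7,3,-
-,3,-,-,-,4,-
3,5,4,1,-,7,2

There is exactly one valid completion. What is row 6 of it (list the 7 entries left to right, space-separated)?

Row 6, column 4: row 6 has {3, 4} and column 4 has {1, 2, 3, 6, 7}, leaving only 5.
Row 6, column 1: row 6 has {3, 4, 5} and column 1 has {1, 3, 4, 6, 7}, leaving only 2.
Row 6, column 7: row 6 has {2, 3, 4, 5} and column 7 has {1, 2, 3, 6}, leaving only 7.
Row 6, column 3: row 6 has {2, 3, 4, 5, 7} and column 3 has {1, 2, 3, 4, 5}, leaving only 6.
Row 6, column 5: row 6 has {2, 3, 4, 5, 6, 7} and column 5 has {2, 4, 7}, leaving only 1.
So row 6 reads: 2 3 6 5 1 4 7.

2 3 6 5 1 4 7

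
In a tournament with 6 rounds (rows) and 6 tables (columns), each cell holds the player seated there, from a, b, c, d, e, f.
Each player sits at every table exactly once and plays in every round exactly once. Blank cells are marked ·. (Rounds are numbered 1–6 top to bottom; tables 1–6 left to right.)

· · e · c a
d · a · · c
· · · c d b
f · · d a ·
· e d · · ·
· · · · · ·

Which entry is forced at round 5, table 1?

c

Round 1, table 1: round 1 has {a, c, e} and table 1 has {d, f}, leaving only b.
Round 1, table 4: round 1 has {a, b, c, e} and table 4 has {c, d}, leaving only f.
Round 1, table 2: round 1 has {a, b, c, e, f} and table 2 has {e}, leaving only d.
Round 3, table 3: round 3 has {b, c, d} and table 3 has {a, d, e}, leaving only f.
Round 3, table 2: round 3 has {b, c, d, f} and table 2 has {d, e}, leaving only a.
Round 3, table 1: round 3 has {a, b, c, d, f} and table 1 has {b, d, f}, leaving only e.
Round 4, table 6: round 4 has {a, d, f} and table 6 has {a, b, c}, leaving only e.
Round 5, table 6: round 5 has {d, e} and table 6 has {a, b, c, e}, leaving only f.
Round 5, table 5: round 5 has {d, e, f} and table 5 has {a, c, d}, leaving only b.
Round 5, table 4: round 5 has {b, d, e, f} and table 4 has {c, d, f}, leaving only a.
Round 5 already has {a, b, d, e, f} and table 1 already has {b, d, e, f}, so round 5, table 1 must be c.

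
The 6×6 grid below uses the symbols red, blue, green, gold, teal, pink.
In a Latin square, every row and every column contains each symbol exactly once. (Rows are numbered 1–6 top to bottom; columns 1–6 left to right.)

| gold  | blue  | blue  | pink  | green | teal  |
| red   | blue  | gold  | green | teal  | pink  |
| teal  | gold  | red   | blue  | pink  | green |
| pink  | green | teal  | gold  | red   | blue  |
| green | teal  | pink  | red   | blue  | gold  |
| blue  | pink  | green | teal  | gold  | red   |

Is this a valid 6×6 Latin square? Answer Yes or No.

No

Column 2 contains blue twice (at rows 1 and 2), so it is not a permutation.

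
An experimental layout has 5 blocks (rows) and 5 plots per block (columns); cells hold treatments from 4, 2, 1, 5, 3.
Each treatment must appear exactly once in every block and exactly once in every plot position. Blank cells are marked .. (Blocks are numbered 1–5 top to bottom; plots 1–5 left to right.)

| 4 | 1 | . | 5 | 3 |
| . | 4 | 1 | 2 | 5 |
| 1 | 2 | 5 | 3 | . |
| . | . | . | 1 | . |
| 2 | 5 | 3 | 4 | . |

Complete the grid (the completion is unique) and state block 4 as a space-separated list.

5 3 4 1 2

Block 4, plot 2: block 4 has {1} and plot 2 has {4, 2, 1, 5}, leaving only 3.
Block 4, plot 1: block 4 has {1, 3} and plot 1 has {4, 2, 1}, leaving only 5.
Block 1, plot 3: block 1 has {4, 1, 5, 3} and plot 3 has {1, 5, 3}, leaving only 2.
Block 4, plot 3: block 4 has {1, 5, 3} and plot 3 has {2, 1, 5, 3}, leaving only 4.
Block 4, plot 5: block 4 has {4, 1, 5, 3} and plot 5 has {5, 3}, leaving only 2.
So block 4 reads: 5 3 4 1 2.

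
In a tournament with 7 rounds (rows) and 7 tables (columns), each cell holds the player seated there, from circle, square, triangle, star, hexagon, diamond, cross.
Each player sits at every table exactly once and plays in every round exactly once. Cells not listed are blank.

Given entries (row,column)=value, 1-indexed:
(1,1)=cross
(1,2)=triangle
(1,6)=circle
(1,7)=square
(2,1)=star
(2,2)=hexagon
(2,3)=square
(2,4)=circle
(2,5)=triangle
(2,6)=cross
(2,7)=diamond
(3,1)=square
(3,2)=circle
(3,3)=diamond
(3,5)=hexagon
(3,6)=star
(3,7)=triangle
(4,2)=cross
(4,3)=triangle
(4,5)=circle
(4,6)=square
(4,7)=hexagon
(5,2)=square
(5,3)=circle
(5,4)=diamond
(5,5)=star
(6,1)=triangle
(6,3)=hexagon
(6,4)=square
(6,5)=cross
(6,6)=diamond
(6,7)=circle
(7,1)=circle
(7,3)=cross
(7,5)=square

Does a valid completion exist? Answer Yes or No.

No round or table among the givens repeats a symbol, and propagating forced cells runs into no contradiction.
One valid completion exists (for instance, cross triangle star hexagon diamond circle square / star hexagon square circle triangle cross diamond / square circle diamond cross hexagon star triangle / diamond cross triangle star circle square hexagon / hexagon square circle diamond star triangle cross / triangle star hexagon square cross diamond circle / circle diamond cross triangle square hexagon star).

Yes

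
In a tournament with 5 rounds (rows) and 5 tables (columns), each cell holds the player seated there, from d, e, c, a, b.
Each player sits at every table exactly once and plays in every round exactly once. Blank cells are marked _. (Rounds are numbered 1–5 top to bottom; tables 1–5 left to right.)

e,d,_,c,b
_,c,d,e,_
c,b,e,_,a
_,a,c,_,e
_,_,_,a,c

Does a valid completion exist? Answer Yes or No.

Round 2, table 5: round 2 together with table 5 already contain {d, e, c, a, b} — every symbol — so nothing can go there. The grid has no valid completion.

No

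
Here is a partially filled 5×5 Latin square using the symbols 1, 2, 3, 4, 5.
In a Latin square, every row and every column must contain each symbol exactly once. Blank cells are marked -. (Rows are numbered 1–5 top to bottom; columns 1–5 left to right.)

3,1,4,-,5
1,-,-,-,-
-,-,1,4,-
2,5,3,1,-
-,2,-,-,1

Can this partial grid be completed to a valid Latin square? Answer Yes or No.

No row or column among the givens repeats a symbol, and propagating forced cells runs into no contradiction.
One valid completion exists (for instance, 3 1 4 2 5 / 1 4 2 5 3 / 5 3 1 4 2 / 2 5 3 1 4 / 4 2 5 3 1).

Yes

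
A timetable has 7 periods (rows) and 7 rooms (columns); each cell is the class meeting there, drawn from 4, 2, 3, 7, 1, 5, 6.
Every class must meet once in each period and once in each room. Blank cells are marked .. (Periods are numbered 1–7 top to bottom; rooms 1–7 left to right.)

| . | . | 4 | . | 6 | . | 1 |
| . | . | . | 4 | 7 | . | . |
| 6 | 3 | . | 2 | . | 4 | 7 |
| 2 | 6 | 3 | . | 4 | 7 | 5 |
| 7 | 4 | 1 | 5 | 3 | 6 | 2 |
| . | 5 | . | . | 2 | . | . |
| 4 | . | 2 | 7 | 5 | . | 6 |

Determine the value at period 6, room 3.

7

Period 1, room 4: period 1 has {4, 1, 6} and room 4 has {4, 2, 7, 5}, leaving only 3.
Period 1, room 1: period 1 has {4, 3, 1, 6} and room 1 has {4, 2, 7, 6}, leaving only 5.
Period 1, room 6: period 1 has {4, 3, 1, 5, 6} and room 6 has {4, 7, 6}, leaving only 2.
Period 1, room 2: period 1 has {4, 2, 3, 1, 5, 6} and room 2 has {4, 3, 5, 6}, leaving only 7.
Period 2, room 7: period 2 has {4, 7} and room 7 has {2, 7, 1, 5, 6}, leaving only 3.
Period 2, room 1: period 2 has {4, 3, 7} and room 1 has {4, 2, 7, 5, 6}, leaving only 1.
Period 2, room 2: period 2 has {4, 3, 7, 1} and room 2 has {4, 3, 7, 5, 6}, leaving only 2.
Period 2, room 6: period 2 has {4, 2, 3, 7, 1} and room 6 has {4, 2, 7, 6}, leaving only 5.
Period 2, room 3: period 2 has {4, 2, 3, 7, 1, 5} and room 3 has {4, 2, 3, 1}, leaving only 6.
Period 6 already has {2, 5} and room 3 already has {4, 2, 3, 1, 6}, so period 6, room 3 must be 7.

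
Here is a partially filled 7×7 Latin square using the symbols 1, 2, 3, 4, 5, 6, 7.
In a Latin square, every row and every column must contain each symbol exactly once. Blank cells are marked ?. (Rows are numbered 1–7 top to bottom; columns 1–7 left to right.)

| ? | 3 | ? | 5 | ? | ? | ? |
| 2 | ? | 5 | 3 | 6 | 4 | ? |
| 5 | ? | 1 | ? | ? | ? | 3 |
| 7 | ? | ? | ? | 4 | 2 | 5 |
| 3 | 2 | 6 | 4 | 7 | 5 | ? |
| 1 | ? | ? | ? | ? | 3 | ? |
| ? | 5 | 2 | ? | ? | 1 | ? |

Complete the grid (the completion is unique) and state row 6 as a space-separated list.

1 7 4 2 5 3 6

Row 3, column 5: row 3 has {1, 3, 5} and column 5 has {4, 6, 7}, leaving only 2.
Row 6, column 5: row 6 has {1, 3} and column 5 has {2, 4, 6, 7}, leaving only 5.
Row 1, column 5: row 1 has {3, 5} and column 5 has {2, 4, 5, 6, 7}, leaving only 1.
Row 4, column 3: row 4 has {2, 4, 5, 7} and column 3 has {1, 2, 5, 6}, leaving only 3.
Row 5, column 7: row 5 has {2, 3, 4, 5, 6, 7} and column 7 has {3, 5}, leaving only 1.
Row 2, column 7: row 2 has {2, 3, 4, 5, 6} and column 7 has {1, 3, 5}, leaving only 7.
Row 2, column 2: row 2 has {2, 3, 4, 5, 6, 7} and column 2 has {2, 3, 5}, leaving only 1.
Row 4, column 2: row 4 has {2, 3, 4, 5, 7} and column 2 has {1, 2, 3, 5}, leaving only 6.
Row 4, column 4: row 4 has {2, 3, 4, 5, 6, 7} and column 4 has {3, 4, 5}, leaving only 1.
Row 7, column 5: row 7 has {1, 2, 5} and column 5 has {1, 2, 4, 5, 6, 7}, leaving only 3.
Row 6, column 2 is narrowed to {4, 7}; only 7 is consistent with the remaining cells.
Row 6, column 3: row 6 has {1, 3, 5, 7} and column 3 has {1, 2, 3, 5, 6}, leaving only 4.
Row 1, column 3: row 1 has {1, 3, 5} and column 3 has {1, 2, 3, 4, 5, 6}, leaving only 7.
Row 1, column 6: row 1 has {1, 3, 5, 7} and column 6 has {1, 2, 3, 4, 5}, leaving only 6.
Row 1, column 1: row 1 has {1, 3, 5, 6, 7} and column 1 has {1, 2, 3, 5, 7}, leaving only 4.
Row 1, column 7: row 1 has {1, 3, 4, 5, 6, 7} and column 7 has {1, 3, 5, 7}, leaving only 2.
Row 6, column 7: row 6 has {1, 3, 4, 5, 7} and column 7 has {1, 2, 3, 5, 7}, leaving only 6.
Row 6, column 4: row 6 has {1, 3, 4, 5, 6, 7} and column 4 has {1, 3, 4, 5}, leaving only 2.
So row 6 reads: 1 7 4 2 5 3 6.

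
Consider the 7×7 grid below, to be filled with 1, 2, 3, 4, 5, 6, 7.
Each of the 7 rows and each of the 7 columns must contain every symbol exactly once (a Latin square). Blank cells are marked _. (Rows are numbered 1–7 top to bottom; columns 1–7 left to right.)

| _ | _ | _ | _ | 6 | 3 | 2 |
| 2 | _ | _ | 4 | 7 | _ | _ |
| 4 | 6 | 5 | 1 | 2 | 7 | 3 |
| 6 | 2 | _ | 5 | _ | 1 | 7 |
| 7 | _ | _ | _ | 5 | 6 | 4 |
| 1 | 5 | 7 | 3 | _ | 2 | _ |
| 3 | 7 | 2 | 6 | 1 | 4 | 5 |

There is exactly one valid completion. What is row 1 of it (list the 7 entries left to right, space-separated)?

Row 1, column 1: row 1 has {2, 3, 6} and column 1 has {1, 2, 3, 4, 6, 7}, leaving only 5.
Row 1, column 4: row 1 has {2, 3, 5, 6} and column 4 has {1, 3, 4, 5, 6}, leaving only 7.
Row 2, column 6: row 2 has {2, 4, 7} and column 6 has {1, 2, 3, 4, 6, 7}, leaving only 5.
Row 5, column 4: row 5 has {4, 5, 6, 7} and column 4 has {1, 3, 4, 5, 6, 7}, leaving only 2.
Row 6, column 5: row 6 has {1, 2, 3, 5, 7} and column 5 has {1, 2, 5, 6, 7}, leaving only 4.
Row 4, column 5: row 4 has {1, 2, 5, 6, 7} and column 5 has {1, 2, 4, 5, 6, 7}, leaving only 3.
Row 4, column 3: row 4 has {1, 2, 3, 5, 6, 7} and column 3 has {2, 5, 7}, leaving only 4.
Row 1, column 3: row 1 has {2, 3, 5, 6, 7} and column 3 has {2, 4, 5, 7}, leaving only 1.
Row 1, column 2: row 1 has {1, 2, 3, 5, 6, 7} and column 2 has {2, 5, 6, 7}, leaving only 4.
So row 1 reads: 5 4 1 7 6 3 2.

5 4 1 7 6 3 2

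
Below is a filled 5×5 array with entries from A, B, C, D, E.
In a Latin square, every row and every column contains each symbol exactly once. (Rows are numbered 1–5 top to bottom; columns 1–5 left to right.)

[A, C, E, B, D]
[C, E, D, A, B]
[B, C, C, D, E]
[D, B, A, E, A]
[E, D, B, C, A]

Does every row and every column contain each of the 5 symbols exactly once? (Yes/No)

No

Row 3 contains C twice (at columns 2 and 3); row 4 is also not a permutation.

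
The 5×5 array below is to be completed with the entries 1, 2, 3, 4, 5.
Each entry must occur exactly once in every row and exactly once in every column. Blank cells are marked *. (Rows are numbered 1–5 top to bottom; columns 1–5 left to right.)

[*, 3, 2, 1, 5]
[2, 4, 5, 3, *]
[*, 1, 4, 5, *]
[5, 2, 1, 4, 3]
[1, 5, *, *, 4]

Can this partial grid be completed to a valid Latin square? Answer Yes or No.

Yes

No row or column among the givens repeats a symbol, and propagating forced cells runs into no contradiction.
One valid completion exists (for instance, 4 3 2 1 5 / 2 4 5 3 1 / 3 1 4 5 2 / 5 2 1 4 3 / 1 5 3 2 4).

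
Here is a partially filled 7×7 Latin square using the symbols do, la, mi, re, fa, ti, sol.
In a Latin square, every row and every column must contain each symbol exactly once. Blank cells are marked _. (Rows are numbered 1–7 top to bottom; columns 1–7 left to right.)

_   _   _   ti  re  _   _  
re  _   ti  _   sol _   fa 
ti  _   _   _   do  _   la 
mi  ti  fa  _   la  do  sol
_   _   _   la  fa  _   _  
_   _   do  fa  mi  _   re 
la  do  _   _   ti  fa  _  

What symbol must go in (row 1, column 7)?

do

Row 4, column 4: row 4 has {do, la, mi, fa, ti, sol} and column 4 has {la, fa, ti}, leaving only re.
Row 6, column 1: row 6 has {do, mi, re, fa} and column 1 has {la, mi, re, ti}, leaving only sol.
Row 5, column 1: row 5 has {la, fa} and column 1 has {la, mi, re, ti, sol}, leaving only do.
Row 1, column 1: row 1 has {re, ti} and column 1 has {do, la, mi, re, ti, sol}, leaving only fa.
Row 6, column 2: row 6 has {do, mi, re, fa, sol} and column 2 has {do, ti}, leaving only la.
Row 2, column 2: row 2 has {re, fa, ti, sol} and column 2 has {do, la, ti}, leaving only mi.
Row 1, column 2: row 1 has {re, fa, ti} and column 2 has {do, la, mi, ti}, leaving only sol.
Row 2, column 4: row 2 has {mi, re, fa, ti, sol} and column 4 has {la, re, fa, ti}, leaving only do.
Row 2, column 6: row 2 has {do, mi, re, fa, ti, sol} and column 6 has {do, fa}, leaving only la.
Row 1, column 6: row 1 has {re, fa, ti, sol} and column 6 has {do, la, fa}, leaving only mi.
Row 1 already has {mi, re, fa, ti, sol} and column 7 already has {la, re, fa, sol}, so row 1, column 7 must be do.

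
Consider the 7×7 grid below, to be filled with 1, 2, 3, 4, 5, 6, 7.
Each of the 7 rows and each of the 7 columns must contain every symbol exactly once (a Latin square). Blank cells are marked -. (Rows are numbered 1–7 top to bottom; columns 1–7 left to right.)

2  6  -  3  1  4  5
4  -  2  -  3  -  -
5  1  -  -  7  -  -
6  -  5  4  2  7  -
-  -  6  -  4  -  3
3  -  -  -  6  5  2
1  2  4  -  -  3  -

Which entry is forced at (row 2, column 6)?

Row 1, column 3: row 1 has {1, 2, 3, 4, 5, 6} and column 3 has {2, 4, 5, 6}, leaving only 7.
Row 3, column 3: row 3 has {1, 5, 7} and column 3 has {2, 4, 5, 6, 7}, leaving only 3.
Row 4, column 2: row 4 has {2, 4, 5, 6, 7} and column 2 has {1, 2, 6}, leaving only 3.
Row 4, column 7: row 4 has {2, 3, 4, 5, 6, 7} and column 7 has {2, 3, 5}, leaving only 1.
Row 5, column 1: row 5 has {3, 4, 6} and column 1 has {1, 2, 3, 4, 5, 6}, leaving only 7.
Row 5, column 2: row 5 has {3, 4, 6, 7} and column 2 has {1, 2, 3, 6}, leaving only 5.
Row 2, column 2: row 2 has {2, 3, 4} and column 2 has {1, 2, 3, 5, 6}, leaving only 7.
Row 2, column 7: row 2 has {2, 3, 4, 7} and column 7 has {1, 2, 3, 5}, leaving only 6.
Row 2 already has {2, 3, 4, 6, 7} and column 6 already has {3, 4, 5, 7}, so row 2, column 6 must be 1.

1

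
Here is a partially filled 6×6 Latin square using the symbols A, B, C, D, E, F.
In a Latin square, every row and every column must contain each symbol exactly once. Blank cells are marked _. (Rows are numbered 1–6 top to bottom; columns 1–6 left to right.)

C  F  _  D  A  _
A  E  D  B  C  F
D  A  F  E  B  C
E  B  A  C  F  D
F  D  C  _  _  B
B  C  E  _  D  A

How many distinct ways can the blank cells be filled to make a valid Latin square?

Row 1, column 3: eliminating its row and column leaves {B}.
Row 1, column 6: eliminating its row and column leaves {E}.
Row 5, column 4: eliminating its row and column leaves {A}.
Row 5, column 5: eliminating its row and column leaves {E}.
Row 6, column 4: eliminating its row and column leaves {F}.
Only one assignment across all blanks avoids any row or column repeat, giving 1 completion.

1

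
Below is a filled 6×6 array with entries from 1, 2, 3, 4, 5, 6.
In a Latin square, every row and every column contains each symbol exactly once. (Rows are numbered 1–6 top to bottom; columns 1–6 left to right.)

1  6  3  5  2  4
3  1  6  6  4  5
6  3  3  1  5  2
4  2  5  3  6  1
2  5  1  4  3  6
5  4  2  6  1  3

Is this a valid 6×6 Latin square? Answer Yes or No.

No

Row 3 contains 3 twice (at columns 2 and 3); row 2 is also not a permutation.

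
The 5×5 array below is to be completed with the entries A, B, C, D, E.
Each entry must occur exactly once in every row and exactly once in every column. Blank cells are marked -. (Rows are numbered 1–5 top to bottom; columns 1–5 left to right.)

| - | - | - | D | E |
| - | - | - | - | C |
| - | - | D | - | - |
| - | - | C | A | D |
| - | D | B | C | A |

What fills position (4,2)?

Row 1, column 3: row 1 has {D, E} and column 3 has {B, C, D}, leaving only A.
Row 2, column 3: row 2 has {C} and column 3 has {A, B, C, D}, leaving only E.
Row 2, column 4: row 2 has {C, E} and column 4 has {A, C, D}, leaving only B.
Row 2, column 2: row 2 has {B, C, E} and column 2 has {D}, leaving only A.
Row 2, column 1: row 2 has {A, B, C, E} and column 1 has {}, leaving only D.
Row 3, column 4: row 3 has {D} and column 4 has {A, B, C, D}, leaving only E.
Row 3, column 5: row 3 has {D, E} and column 5 has {A, C, D, E}, leaving only B.
Row 3, column 2: row 3 has {B, D, E} and column 2 has {A, D}, leaving only C.
Row 1, column 2: row 1 has {A, D, E} and column 2 has {A, C, D}, leaving only B.
Row 4 already has {A, C, D} and column 2 already has {A, B, C, D}, so row 4, column 2 must be E.

E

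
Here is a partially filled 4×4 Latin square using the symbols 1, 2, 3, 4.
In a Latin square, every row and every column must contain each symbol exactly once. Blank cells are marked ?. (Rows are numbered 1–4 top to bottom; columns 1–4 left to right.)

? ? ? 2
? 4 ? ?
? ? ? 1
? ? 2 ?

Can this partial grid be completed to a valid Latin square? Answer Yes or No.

Yes

No row or column among the givens repeats a symbol, and propagating forced cells runs into no contradiction.
One valid completion exists (for instance, 3 1 4 2 / 2 4 1 3 / 4 2 3 1 / 1 3 2 4).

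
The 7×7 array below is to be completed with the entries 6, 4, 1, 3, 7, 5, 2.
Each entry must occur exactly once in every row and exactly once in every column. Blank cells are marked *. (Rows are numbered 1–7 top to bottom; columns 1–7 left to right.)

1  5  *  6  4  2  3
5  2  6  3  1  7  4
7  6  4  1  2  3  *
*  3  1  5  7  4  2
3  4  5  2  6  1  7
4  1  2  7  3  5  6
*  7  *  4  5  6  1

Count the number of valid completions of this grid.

Row 1, column 3: eliminating its row and column leaves {7}.
Row 3, column 7: eliminating its row and column leaves {5}.
Row 4, column 1: eliminating its row and column leaves {6}.
Row 7, column 1: eliminating its row and column leaves {2}.
Row 7, column 3: eliminating its row and column leaves {3}.
Only one assignment across all blanks avoids any row or column repeat, giving 1 completion.

1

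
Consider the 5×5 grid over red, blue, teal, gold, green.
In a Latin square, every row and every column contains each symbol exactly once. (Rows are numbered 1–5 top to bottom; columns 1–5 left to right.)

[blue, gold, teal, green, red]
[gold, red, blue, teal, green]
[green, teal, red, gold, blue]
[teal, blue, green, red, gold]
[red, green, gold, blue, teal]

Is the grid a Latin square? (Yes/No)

Yes

Each row is a permutation of the 5 symbols, and so is each column.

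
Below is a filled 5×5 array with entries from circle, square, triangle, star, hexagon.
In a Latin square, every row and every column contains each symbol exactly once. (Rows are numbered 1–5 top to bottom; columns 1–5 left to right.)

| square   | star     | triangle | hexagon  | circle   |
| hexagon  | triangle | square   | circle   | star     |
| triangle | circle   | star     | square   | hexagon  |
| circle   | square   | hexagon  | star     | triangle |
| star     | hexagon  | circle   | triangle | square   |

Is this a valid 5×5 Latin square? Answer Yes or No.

Each row is a permutation of the 5 symbols, and so is each column.

Yes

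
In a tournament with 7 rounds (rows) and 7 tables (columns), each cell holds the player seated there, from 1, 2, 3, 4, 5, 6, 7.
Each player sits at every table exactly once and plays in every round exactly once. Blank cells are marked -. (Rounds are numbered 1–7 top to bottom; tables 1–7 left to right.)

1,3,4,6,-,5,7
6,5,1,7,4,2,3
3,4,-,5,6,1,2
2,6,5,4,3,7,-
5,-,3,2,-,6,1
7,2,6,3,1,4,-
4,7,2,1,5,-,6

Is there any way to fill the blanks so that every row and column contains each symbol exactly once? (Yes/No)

Round 4, table 7: round 4 together with table 7 already contain {1, 2, 3, 4, 5, 6, 7} — every symbol — so nothing can go there. The grid has no valid completion.

No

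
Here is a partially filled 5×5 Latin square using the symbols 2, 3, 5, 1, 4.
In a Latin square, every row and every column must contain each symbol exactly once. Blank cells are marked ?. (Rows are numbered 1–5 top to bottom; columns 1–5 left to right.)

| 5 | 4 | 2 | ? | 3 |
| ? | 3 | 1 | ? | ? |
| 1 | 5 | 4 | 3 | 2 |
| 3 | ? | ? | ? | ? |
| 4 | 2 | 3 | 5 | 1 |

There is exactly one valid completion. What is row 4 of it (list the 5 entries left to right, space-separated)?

3 1 5 2 4

Row 4, column 2: row 4 has {3} and column 2 has {2, 3, 5, 4}, leaving only 1.
Row 4, column 3: row 4 has {3, 1} and column 3 has {2, 3, 1, 4}, leaving only 5.
Row 4, column 5: row 4 has {3, 5, 1} and column 5 has {2, 3, 1}, leaving only 4.
Row 4, column 4: row 4 has {3, 5, 1, 4} and column 4 has {3, 5}, leaving only 2.
So row 4 reads: 3 1 5 2 4.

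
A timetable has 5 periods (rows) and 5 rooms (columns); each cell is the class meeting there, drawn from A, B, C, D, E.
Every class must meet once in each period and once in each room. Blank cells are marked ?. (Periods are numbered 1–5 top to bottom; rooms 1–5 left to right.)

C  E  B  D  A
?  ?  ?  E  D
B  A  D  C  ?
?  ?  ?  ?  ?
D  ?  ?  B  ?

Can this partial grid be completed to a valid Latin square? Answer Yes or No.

No

Period 2, room 1: period 2 has {D, E} and room 1 has {B, C, D}, so it must be A.
Period 2, room 3: period 2 has {A, D, E} and room 3 has {B, D}, so it must be C.
Period 2, room 2: period 2 has {A, C, D, E} and room 2 has {A, E}, so it must be B.
Period 3, room 5: period 3 has {A, B, C, D} and room 5 has {A, D}, so it must be E.
Period 4, room 1: period 4 has {} and room 1 has {A, B, C, D}, so it must be E.
Period 4, room 3: period 4 has {E} and room 3 has {B, C, D}, so it must be A.
Now period 4, room 4: period 4 together with room 4 already contain {A, B, C, D, E} — every symbol — so nothing can go there. The grid has no valid completion.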